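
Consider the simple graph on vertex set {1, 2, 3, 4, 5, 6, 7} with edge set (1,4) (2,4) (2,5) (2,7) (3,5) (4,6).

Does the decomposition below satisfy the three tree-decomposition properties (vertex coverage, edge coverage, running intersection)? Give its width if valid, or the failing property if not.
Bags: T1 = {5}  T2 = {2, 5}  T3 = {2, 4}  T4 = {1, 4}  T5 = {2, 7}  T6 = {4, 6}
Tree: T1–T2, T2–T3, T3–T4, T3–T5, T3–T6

A tree decomposition must satisfy three properties: every vertex lies in some bag; for every edge, both endpoints lie together in some bag; and for every vertex, the bags containing it form a connected subtree. Here vertex 3 appears in no bag, so the decomposition is invalid.

No — vertex 3 appears in no bag.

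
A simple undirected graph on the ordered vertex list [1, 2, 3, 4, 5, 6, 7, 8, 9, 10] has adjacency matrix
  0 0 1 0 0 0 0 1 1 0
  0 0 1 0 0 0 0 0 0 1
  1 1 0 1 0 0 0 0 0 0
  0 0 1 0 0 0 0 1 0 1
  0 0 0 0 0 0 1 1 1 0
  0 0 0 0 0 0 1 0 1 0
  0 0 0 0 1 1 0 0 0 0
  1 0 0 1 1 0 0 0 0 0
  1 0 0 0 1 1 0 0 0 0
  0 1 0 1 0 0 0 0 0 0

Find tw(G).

A width-2 tree decomposition is:
Bags: B1 = {2, 3, 10}  B2 = {3, 4, 10}  B3 = {1, 3, 4}  B4 = {1, 4, 8}  B5 = {1, 8, 9}  B6 = {5, 8, 9}  B7 = {5, 6, 9}  B8 = {5, 6, 7}
Tree: B1–B2, B2–B3, B3–B4, B4–B5, B5–B6, B6–B7, B7–B8
Every bag has size at most 3, so the width is 3 − 1 = 2 and tw(G) ≤ 2. Since 2–10–4–3–2 is a cycle in G, G is not acyclic. Forests are exactly the graphs of treewidth ≤ 1, so tw(G) ≥ 2. Therefore the treewidth is 2.

2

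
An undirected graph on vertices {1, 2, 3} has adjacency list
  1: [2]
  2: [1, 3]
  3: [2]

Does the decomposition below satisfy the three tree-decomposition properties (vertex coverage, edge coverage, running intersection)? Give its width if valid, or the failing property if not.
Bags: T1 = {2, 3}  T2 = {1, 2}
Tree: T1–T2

Vertex coverage: the bags together contain {1, 2, 3}, the full vertex set. Edge coverage: each edge of G has both endpoints in at least one bag. Running intersection: for every vertex, the bags containing it form a connected subtree. All three properties hold, so this is a valid tree decomposition of width max|bag| − 1 = 1, and hence tw(G) ≤ 1.

Yes; width 1.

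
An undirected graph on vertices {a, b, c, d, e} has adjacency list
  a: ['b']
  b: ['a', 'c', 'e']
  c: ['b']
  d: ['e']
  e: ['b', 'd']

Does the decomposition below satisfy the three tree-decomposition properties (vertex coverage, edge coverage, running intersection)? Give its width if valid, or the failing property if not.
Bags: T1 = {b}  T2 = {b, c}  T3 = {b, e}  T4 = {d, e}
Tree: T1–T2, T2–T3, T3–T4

A tree decomposition must satisfy three properties: every vertex lies in some bag; for every edge, both endpoints lie together in some bag; and for every vertex, the bags containing it form a connected subtree. Here vertex a appears in no bag, so the decomposition is invalid.

No — vertex a appears in no bag.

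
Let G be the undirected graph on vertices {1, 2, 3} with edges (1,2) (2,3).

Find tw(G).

1

A width-1 tree decomposition is:
Bags: B1 = {1, 2}  B2 = {2, 3}
Tree: B1–B2
Each bag holds 2 vertices, so the decomposition has width 1, which upper-bounds the treewidth. G has an edge, so its treewidth is at least 1. Combining the bounds, tw(G) = 1.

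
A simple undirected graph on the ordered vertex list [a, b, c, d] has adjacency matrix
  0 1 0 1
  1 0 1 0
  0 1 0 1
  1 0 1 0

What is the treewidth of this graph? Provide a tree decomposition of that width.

Treewidth 2.
One optimal decomposition is:
Bags: B1 = {b, c, d}  B2 = {a, b, d}
Tree: B1–B2

Each bag holds 3 vertices, so the decomposition has width 2, which upper-bounds the treewidth. The edges d–c–b–a–d form a cycle, so G is not a tree and its treewidth is at least 2. Therefore the treewidth is 2.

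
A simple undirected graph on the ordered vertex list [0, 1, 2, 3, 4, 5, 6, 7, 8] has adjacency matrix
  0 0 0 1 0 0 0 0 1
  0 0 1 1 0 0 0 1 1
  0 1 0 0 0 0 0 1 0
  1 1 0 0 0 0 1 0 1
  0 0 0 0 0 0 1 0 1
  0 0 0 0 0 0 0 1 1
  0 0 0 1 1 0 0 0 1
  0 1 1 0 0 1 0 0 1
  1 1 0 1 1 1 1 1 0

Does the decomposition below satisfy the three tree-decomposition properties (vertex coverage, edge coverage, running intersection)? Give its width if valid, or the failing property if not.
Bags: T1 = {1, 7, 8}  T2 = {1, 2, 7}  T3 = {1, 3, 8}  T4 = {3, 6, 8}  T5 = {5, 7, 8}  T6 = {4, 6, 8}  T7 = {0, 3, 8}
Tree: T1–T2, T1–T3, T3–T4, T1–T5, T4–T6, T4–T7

Yes; width 2.

Checking the three conditions: (i) the bags cover all of {0, 1, 2, 3, 4, 5, 6, 7, 8}; (ii) for each edge, some bag contains both endpoints; (iii) the bags containing any fixed vertex form a subtree. All hold, so the decomposition is valid with width 3 − 1 = 2.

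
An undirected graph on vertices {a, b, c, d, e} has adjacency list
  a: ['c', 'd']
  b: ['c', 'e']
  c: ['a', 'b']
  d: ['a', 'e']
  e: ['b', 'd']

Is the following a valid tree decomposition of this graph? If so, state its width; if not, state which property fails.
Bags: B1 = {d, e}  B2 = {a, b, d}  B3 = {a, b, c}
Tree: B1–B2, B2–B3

No — edge (b,e) lies in no bag.

A tree decomposition must satisfy three properties: every vertex lies in some bag; for every edge, both endpoints lie together in some bag; and for every vertex, the bags containing it form a connected subtree. Here edge (b,e) lies in no bag, so the decomposition is invalid.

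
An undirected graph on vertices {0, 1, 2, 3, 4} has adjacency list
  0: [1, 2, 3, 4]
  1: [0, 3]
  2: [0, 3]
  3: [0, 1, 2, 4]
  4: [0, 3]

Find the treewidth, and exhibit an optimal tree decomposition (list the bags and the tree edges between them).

Treewidth 2.
One such decomposition:
Bags: B1 = {0, 1, 3}  B2 = {0, 2, 3}  B3 = {0, 3, 4}
Tree: B1–B2, B2–B3

Each bag holds 3 vertices, so the decomposition has width 2, which upper-bounds the treewidth. On the other hand G contains the 3-clique {0, 1, 3}. A clique must lie in a single bag of any decomposition, so no decomposition can have width below 2. Therefore the treewidth is 2.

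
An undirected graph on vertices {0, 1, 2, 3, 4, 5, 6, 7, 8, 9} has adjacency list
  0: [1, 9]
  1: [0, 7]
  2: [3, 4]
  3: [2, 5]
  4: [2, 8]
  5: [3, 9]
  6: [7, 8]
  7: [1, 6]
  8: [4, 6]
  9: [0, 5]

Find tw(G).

A width-2 tree decomposition is:
Bags: B1 = {1, 6, 7}  B2 = {1, 6, 8}  B3 = {1, 4, 8}  B4 = {1, 2, 4}  B5 = {1, 2, 3}  B6 = {1, 3, 5}  B7 = {1, 5, 9}  B8 = {0, 1, 9}
Tree: B1–B2, B2–B3, B3–B4, B4–B5, B5–B6, B6–B7, B7–B8
Every bag has size at most 3, so the width is 3 − 1 = 2 and tw(G) ≤ 2. Since 1–7–6–8–4–2–3–5–9–0–1 is a cycle in G, G is not acyclic. Forests are exactly the graphs of treewidth ≤ 1, so tw(G) ≥ 2. Therefore the treewidth is 2.

2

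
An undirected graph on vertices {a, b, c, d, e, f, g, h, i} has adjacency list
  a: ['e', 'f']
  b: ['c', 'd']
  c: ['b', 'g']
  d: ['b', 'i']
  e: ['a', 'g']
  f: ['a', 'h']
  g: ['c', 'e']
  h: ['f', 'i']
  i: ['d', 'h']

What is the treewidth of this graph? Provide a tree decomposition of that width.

Treewidth 2.
One such decomposition:
Bags: B1 = {c, e, g}  B2 = {a, c, e}  B3 = {a, c, f}  B4 = {c, f, h}  B5 = {c, h, i}  B6 = {c, d, i}  B7 = {b, c, d}
Tree: B1–B2, B2–B3, B3–B4, B4–B5, B5–B6, B6–B7

Every bag has size at most 3, so the width is 3 − 1 = 2 and tw(G) ≤ 2. The edges c–g–e–a–f–h–i–d–b–c form a cycle, so G is not a tree and its treewidth is at least 2. Hence tw(G) = 2 exactly.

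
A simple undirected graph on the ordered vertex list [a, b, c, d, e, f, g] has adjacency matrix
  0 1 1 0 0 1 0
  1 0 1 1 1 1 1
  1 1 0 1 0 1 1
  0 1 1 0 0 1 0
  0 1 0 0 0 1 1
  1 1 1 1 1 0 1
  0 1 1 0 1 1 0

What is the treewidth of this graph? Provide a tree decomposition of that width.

The largest bag has 4 vertices, giving width 3; this decomposition certifies tw(G) ≤ 3. For the lower bound, the 4 vertices {b, e, f, g} are pairwise adjacent, and any tree decomposition puts a clique entirely inside one bag — forcing width ≥ 3. Combining the bounds, tw(G) = 3.

Treewidth 3.
Bags: B1 = {b, e, f, g}  B2 = {b, c, f, g}  B3 = {a, b, c, f}  B4 = {b, c, d, f}
Tree: B1–B2, B2–B3, B3–B4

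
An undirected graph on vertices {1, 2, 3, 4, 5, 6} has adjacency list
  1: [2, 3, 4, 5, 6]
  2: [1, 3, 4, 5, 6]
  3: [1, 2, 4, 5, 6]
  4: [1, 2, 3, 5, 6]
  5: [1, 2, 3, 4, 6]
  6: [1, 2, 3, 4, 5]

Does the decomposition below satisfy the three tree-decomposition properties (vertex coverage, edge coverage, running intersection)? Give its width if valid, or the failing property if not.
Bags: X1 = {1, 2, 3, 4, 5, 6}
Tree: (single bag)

Checking the three conditions: (i) the bags cover all of {1, 2, 3, 4, 5, 6}; (ii) for each edge, some bag contains both endpoints; (iii) the bags containing any fixed vertex form a subtree. All hold, so the decomposition is valid with width 6 − 1 = 5.

Yes; width 5.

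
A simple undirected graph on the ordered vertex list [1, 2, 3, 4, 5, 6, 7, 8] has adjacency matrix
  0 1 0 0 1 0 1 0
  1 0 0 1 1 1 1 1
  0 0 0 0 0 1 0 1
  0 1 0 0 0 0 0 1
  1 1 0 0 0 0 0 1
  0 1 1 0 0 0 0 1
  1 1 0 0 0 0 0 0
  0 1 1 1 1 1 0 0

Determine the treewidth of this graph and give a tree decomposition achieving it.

Every bag has size at most 3, so the width is 3 − 1 = 2 and tw(G) ≤ 2. Conversely, {2, 4, 8} is a clique of size 3, and the vertices of any clique must share a bag in every tree decomposition; so some bag has ≥ 3 vertices and tw(G) ≥ 2. Combining the bounds, tw(G) = 2.

Treewidth 2.
One optimal decomposition is:
Bags: B1 = {2, 5, 8}  B2 = {1, 2, 5}  B3 = {2, 6, 8}  B4 = {3, 6, 8}  B5 = {2, 4, 8}  B6 = {1, 2, 7}
Tree: B1–B2, B1–B3, B3–B4, B1–B5, B2–B6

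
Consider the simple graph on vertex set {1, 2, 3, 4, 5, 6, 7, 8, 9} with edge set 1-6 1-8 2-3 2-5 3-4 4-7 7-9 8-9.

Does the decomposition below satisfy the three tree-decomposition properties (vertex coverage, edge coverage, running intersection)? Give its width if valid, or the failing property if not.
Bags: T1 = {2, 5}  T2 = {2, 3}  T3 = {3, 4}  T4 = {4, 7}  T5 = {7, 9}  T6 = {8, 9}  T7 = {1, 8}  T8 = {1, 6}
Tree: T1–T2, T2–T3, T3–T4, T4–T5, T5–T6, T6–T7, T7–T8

Vertex coverage: the bags together contain {1, 2, 3, 4, 5, 6, 7, 8, 9}, the full vertex set. Edge coverage: each edge of G has both endpoints in at least one bag. Running intersection: for every vertex, the bags containing it form a connected subtree. All three properties hold, so this is a valid tree decomposition of width max|bag| − 1 = 1, and hence tw(G) ≤ 1.

Yes; width 1.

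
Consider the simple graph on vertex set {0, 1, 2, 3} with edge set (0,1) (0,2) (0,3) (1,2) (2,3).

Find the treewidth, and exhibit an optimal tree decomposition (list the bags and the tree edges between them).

Treewidth 2.
One such decomposition:
Bags: B1 = {0, 2, 3}  B2 = {0, 1, 2}
Tree: B1–B2

The largest bag has 3 vertices, giving width 2; this decomposition certifies tw(G) ≤ 2. On the other hand G contains the 3-clique {0, 1, 2}. A clique must lie in a single bag of any decomposition, so no decomposition can have width below 2. The upper and lower bounds meet at 2, so that is the treewidth.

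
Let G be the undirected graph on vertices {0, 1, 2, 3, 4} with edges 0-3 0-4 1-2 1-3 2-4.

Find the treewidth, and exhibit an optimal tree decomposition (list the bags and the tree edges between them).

Every bag has size at most 3, so the width is 3 − 1 = 2 and tw(G) ≤ 2. For the lower bound, G contains the cycle 3–0–4–2–1–3, so G is not a forest; only forests have treewidth ≤ 1, hence tw(G) ≥ 2. Hence tw(G) = 2 exactly.

Treewidth 2.
One optimal decomposition is:
Bags: B1 = {0, 3, 4}  B2 = {2, 3, 4}  B3 = {1, 2, 3}
Tree: B1–B2, B2–B3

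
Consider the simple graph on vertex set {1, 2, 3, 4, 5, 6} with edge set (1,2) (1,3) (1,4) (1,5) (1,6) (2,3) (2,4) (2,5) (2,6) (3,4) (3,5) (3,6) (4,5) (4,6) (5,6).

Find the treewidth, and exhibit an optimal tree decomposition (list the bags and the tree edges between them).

Treewidth 5.
One such decomposition:
Bags: B1 = {1, 2, 3, 4, 5, 6}
Tree: (single bag)

With just one bag of size 6, the width is 6 − 1 = 5, so tw(G) ≤ 5. For the lower bound, the 6 vertices {1, 2, 3, 4, 5, 6} are pairwise adjacent, and any tree decomposition puts a clique entirely inside one bag — forcing width ≥ 5. Hence tw(G) = 5 exactly.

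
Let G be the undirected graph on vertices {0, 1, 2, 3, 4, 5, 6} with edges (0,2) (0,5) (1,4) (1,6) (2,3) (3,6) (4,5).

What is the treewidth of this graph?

2

A width-2 tree decomposition is:
Bags: B1 = {0, 2, 5}  B2 = {2, 3, 5}  B3 = {3, 5, 6}  B4 = {1, 5, 6}  B5 = {1, 4, 5}
Tree: B1–B2, B2–B3, B3–B4, B4–B5
Each bag holds 3 vertices, so the decomposition has width 2, which upper-bounds the treewidth. Since 5–0–2–3–6–1–4–5 is a cycle in G, G is not acyclic. Forests are exactly the graphs of treewidth ≤ 1, so tw(G) ≥ 2. Therefore the treewidth is 2.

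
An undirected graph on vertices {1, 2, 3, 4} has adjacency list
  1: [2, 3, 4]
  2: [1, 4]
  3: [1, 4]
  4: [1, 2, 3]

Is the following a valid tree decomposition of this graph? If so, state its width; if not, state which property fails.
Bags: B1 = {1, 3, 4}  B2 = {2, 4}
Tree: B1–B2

A tree decomposition must satisfy three properties: every vertex lies in some bag; for every edge, both endpoints lie together in some bag; and for every vertex, the bags containing it form a connected subtree. Here edge (1,2) lies in no bag, so the decomposition is invalid.

No — edge (1,2) lies in no bag.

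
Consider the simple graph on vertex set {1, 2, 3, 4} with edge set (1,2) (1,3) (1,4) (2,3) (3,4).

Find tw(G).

2

A width-2 tree decomposition is:
Bags: B1 = {1, 2, 3}  B2 = {1, 3, 4}
Tree: B1–B2
The largest bag has 3 vertices, giving width 2; this decomposition certifies tw(G) ≤ 2. On the other hand G contains the 3-clique {1, 2, 3}. A clique must lie in a single bag of any decomposition, so no decomposition can have width below 2. Hence tw(G) = 2 exactly.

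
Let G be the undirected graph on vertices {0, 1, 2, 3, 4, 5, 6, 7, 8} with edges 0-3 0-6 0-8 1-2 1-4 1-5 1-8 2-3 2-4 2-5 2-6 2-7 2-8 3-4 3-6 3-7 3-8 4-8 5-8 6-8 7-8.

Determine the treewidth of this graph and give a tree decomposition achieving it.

Treewidth 3.
One optimal decomposition is:
Bags: B1 = {2, 3, 7, 8}  B2 = {2, 3, 4, 8}  B3 = {2, 3, 6, 8}  B4 = {0, 3, 6, 8}  B5 = {1, 2, 4, 8}  B6 = {1, 2, 5, 8}
Tree: B1–B2, B2–B3, B3–B4, B2–B5, B5–B6

The largest bag has 4 vertices, giving width 3; this decomposition certifies tw(G) ≤ 3. For the lower bound, the 4 vertices {0, 3, 6, 8} are pairwise adjacent, and any tree decomposition puts a clique entirely inside one bag — forcing width ≥ 3. Hence tw(G) = 3 exactly.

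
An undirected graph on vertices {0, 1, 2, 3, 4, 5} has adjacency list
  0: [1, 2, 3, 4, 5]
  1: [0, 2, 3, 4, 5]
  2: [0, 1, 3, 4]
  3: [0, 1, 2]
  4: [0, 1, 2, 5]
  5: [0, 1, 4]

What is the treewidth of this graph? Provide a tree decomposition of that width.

The largest bag has 4 vertices, giving width 3; this decomposition certifies tw(G) ≤ 3. On the other hand G contains the 4-clique {0, 1, 2, 3}. A clique must lie in a single bag of any decomposition, so no decomposition can have width below 3. Hence tw(G) = 3 exactly.

Treewidth 3.
Bags: B1 = {0, 1, 2, 3}  B2 = {0, 1, 2, 4}  B3 = {0, 1, 4, 5}
Tree: B1–B2, B2–B3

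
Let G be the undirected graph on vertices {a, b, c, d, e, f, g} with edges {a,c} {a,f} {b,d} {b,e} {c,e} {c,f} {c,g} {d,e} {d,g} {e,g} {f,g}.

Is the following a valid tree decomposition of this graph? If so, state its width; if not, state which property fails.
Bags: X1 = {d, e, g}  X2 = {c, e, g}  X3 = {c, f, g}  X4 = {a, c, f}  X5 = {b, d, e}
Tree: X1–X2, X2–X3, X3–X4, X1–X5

Checking the three conditions: (i) the bags cover all of {a, b, c, d, e, f, g}; (ii) for each edge, some bag contains both endpoints; (iii) the bags containing any fixed vertex form a subtree. All hold, so the decomposition is valid with width 3 − 1 = 2.

Yes; width 2.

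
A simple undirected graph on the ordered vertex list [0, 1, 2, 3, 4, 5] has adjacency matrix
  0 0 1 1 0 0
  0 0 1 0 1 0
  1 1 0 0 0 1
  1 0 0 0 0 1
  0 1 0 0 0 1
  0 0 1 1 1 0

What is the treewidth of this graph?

A width-2 tree decomposition is:
Bags: B1 = {1, 4, 5}  B2 = {1, 2, 5}  B3 = {2, 3, 5}  B4 = {0, 2, 3}
Tree: B1–B2, B2–B3, B3–B4
Each bag holds 3 vertices, so the decomposition has width 2, which upper-bounds the treewidth. For the lower bound, G contains the cycle 4–1–2–5–4, so G is not a forest; only forests have treewidth ≤ 1, hence tw(G) ≥ 2. Combining the bounds, tw(G) = 2.

2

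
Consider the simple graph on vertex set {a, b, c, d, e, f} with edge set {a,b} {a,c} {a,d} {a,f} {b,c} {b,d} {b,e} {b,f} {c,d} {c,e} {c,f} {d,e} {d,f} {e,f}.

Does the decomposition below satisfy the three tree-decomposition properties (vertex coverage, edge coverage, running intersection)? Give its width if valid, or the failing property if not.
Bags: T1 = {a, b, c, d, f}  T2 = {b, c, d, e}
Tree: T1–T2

No — edge (f,e) lies in no bag.

A tree decomposition must satisfy three properties: every vertex lies in some bag; for every edge, both endpoints lie together in some bag; and for every vertex, the bags containing it form a connected subtree. Here edge (f,e) lies in no bag, so the decomposition is invalid.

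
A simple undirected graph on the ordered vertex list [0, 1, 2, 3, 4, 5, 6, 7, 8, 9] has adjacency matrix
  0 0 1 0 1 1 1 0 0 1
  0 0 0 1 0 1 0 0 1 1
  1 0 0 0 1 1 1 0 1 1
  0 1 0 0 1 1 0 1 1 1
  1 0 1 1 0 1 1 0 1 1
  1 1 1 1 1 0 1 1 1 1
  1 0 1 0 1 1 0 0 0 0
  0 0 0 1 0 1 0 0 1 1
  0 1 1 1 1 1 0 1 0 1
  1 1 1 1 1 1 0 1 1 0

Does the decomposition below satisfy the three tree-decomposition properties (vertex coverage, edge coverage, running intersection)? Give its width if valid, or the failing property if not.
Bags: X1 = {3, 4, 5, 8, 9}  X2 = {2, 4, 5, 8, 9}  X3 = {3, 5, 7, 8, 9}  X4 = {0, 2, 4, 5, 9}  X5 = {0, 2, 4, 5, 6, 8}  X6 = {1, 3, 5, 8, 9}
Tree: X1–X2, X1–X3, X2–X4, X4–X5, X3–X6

No — bags containing vertex 8 are not connected in the tree.

A tree decomposition must satisfy three properties: every vertex lies in some bag; for every edge, both endpoints lie together in some bag; and for every vertex, the bags containing it form a connected subtree. Here bags containing vertex 8 are not connected in the tree, so the decomposition is invalid.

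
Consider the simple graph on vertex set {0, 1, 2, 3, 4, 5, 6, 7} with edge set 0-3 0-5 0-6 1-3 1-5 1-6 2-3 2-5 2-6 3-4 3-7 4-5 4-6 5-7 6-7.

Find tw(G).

3

A width-3 tree decomposition is:
Bags: B1 = {3, 4, 5, 6}  B2 = {1, 3, 5, 6}  B3 = {3, 5, 6, 7}  B4 = {2, 3, 5, 6}  B5 = {0, 3, 5, 6}
Tree: B1–B2, B2–B3, B3–B4, B4–B5
Every bag has size at most 4, so the width is 4 − 1 = 3 and tw(G) ≤ 3. For the lower bound: the 4 vertex sets {4,5}, {1,6}, {3}, {7} are disjoint, each induces a connected subgraph, and every pair is joined by at least one edge of G. Contracting each set to a single vertex therefore yields K_{4} as a minor, and since treewidth is minor-monotone, tw(G) ≥ tw(K_{4}) = 3. Hence tw(G) = 3 exactly.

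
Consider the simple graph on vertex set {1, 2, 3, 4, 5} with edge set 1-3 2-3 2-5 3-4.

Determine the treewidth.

A width-1 tree decomposition is:
Bags: B1 = {3, 4}  B2 = {1, 3}  B3 = {2, 3}  B4 = {2, 5}
Tree: B1–B2, B1–B3, B3–B4
Every bag has size at most 2, so the width is 2 − 1 = 1 and tw(G) ≤ 1. Any graph with an edge has treewidth ≥ 1, and G has the edge 4–3. Therefore the treewidth is 1.

1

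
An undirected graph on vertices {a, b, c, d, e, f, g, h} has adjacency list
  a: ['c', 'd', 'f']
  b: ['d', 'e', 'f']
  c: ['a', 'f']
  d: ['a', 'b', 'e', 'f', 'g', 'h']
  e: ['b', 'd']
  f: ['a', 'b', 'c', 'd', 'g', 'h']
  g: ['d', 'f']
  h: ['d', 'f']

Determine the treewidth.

2

A width-2 tree decomposition is:
Bags: B1 = {d, f, h}  B2 = {a, d, f}  B3 = {a, c, f}  B4 = {b, d, f}  B5 = {b, d, e}  B6 = {d, f, g}
Tree: B1–B2, B2–B3, B2–B4, B4–B5, B1–B6
The largest bag has 3 vertices, giving width 2; this decomposition certifies tw(G) ≤ 2. Conversely, {b, d, e} is a clique of size 3, and the vertices of any clique must share a bag in every tree decomposition; so some bag has ≥ 3 vertices and tw(G) ≥ 2. The upper and lower bounds meet at 2, so that is the treewidth.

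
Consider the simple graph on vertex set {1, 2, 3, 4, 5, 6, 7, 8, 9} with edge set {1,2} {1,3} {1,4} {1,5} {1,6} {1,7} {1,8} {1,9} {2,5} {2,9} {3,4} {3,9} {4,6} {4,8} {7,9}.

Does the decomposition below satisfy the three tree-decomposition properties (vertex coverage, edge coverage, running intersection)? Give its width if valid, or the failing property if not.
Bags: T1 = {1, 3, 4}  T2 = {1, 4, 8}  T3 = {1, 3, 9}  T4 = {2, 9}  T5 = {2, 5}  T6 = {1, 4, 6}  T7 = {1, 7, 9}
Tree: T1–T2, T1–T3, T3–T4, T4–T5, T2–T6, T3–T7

A tree decomposition must satisfy three properties: every vertex lies in some bag; for every edge, both endpoints lie together in some bag; and for every vertex, the bags containing it form a connected subtree. Here edge (1,2) lies in no bag, so the decomposition is invalid.

No — edge (1,2) lies in no bag.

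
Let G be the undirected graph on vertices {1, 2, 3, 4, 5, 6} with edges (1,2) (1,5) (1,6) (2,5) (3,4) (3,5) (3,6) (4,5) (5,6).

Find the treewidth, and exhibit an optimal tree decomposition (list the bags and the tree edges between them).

Each bag holds 3 vertices, so the decomposition has width 2, which upper-bounds the treewidth. For the lower bound, the 3 vertices {1, 2, 5} are pairwise adjacent, and any tree decomposition puts a clique entirely inside one bag — forcing width ≥ 2. Combining the bounds, tw(G) = 2.

Treewidth 2.
One optimal decomposition is:
Bags: B1 = {1, 5, 6}  B2 = {3, 5, 6}  B3 = {3, 4, 5}  B4 = {1, 2, 5}
Tree: B1–B2, B2–B3, B1–B4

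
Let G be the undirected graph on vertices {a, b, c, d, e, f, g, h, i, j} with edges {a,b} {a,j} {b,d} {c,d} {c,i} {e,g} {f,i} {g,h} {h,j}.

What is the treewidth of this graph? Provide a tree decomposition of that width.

Treewidth 1.
One optimal decomposition is:
Bags: B1 = {e, g}  B2 = {g, h}  B3 = {h, j}  B4 = {a, j}  B5 = {a, b}  B6 = {b, d}  B7 = {c, d}  B8 = {c, i}  B9 = {f, i}
Tree: B1–B2, B2–B3, B3–B4, B4–B5, B5–B6, B6–B7, B7–B8, B8–B9

Every bag has size at most 2, so the width is 2 − 1 = 1 and tw(G) ≤ 1. Any graph with an edge has treewidth ≥ 1, and G has the edge e–g. Combining the bounds, tw(G) = 1.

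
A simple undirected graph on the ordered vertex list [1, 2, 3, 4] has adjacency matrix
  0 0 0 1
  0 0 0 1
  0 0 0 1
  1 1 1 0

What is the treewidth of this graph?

1

A width-1 tree decomposition is:
Bags: B1 = {2, 4}  B2 = {3, 4}  B3 = {1, 4}
Tree: B1–B2, B1–B3
The largest bag has 2 vertices, giving width 1; this decomposition certifies tw(G) ≤ 1. Since G has at least one edge (e.g. 4–2), it is not an edgeless graph, so tw(G) ≥ 1. Hence tw(G) = 1 exactly.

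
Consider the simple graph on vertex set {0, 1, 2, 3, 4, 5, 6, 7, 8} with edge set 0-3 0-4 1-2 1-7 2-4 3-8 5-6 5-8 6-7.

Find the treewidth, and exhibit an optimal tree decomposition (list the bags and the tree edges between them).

Treewidth 2.
One such decomposition:
Bags: B1 = {5, 6, 8}  B2 = {3, 6, 8}  B3 = {0, 3, 6}  B4 = {0, 4, 6}  B5 = {2, 4, 6}  B6 = {1, 2, 6}  B7 = {1, 6, 7}
Tree: B1–B2, B2–B3, B3–B4, B4–B5, B5–B6, B6–B7

Each bag holds 3 vertices, so the decomposition has width 2, which upper-bounds the treewidth. For the lower bound, G contains the cycle 6–5–8–3–0–4–2–1–7–6, so G is not a forest; only forests have treewidth ≤ 1, hence tw(G) ≥ 2. Combining the bounds, tw(G) = 2.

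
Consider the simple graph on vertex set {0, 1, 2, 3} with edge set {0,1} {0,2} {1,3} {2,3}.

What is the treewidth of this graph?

2

A width-2 tree decomposition is:
Bags: B1 = {0, 1, 3}  B2 = {0, 2, 3}
Tree: B1–B2
Every bag has size at most 3, so the width is 3 − 1 = 2 and tw(G) ≤ 2. The edges 0–1–3–2–0 form a cycle, so G is not a tree and its treewidth is at least 2. Hence tw(G) = 2 exactly.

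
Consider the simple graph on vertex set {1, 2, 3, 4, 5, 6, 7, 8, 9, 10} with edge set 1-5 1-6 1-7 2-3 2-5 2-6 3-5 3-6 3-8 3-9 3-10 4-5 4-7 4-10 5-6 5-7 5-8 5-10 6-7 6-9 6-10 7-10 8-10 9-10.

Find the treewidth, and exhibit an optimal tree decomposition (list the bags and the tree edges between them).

Treewidth 3.
One such decomposition:
Bags: B1 = {5, 6, 7, 10}  B2 = {3, 5, 6, 10}  B3 = {1, 5, 6, 7}  B4 = {3, 6, 9, 10}  B5 = {3, 5, 8, 10}  B6 = {2, 3, 5, 6}  B7 = {4, 5, 7, 10}
Tree: B1–B2, B1–B3, B2–B4, B2–B5, B2–B6, B1–B7

Every bag has size at most 4, so the width is 4 − 1 = 3 and tw(G) ≤ 3. Conversely, {3, 6, 9, 10} is a clique of size 4, and the vertices of any clique must share a bag in every tree decomposition; so some bag has ≥ 4 vertices and tw(G) ≥ 3. Hence tw(G) = 3 exactly.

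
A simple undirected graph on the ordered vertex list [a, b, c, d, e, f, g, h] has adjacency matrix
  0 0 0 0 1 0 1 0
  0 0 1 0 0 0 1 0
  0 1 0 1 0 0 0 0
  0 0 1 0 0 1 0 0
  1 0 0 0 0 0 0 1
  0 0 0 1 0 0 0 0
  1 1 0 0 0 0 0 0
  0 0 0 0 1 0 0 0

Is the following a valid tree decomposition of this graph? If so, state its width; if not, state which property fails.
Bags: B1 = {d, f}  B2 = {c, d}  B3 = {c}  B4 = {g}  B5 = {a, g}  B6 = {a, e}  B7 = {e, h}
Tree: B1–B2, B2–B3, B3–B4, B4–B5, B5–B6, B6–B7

No — vertex b appears in no bag.

A tree decomposition must satisfy three properties: every vertex lies in some bag; for every edge, both endpoints lie together in some bag; and for every vertex, the bags containing it form a connected subtree. Here vertex b appears in no bag, so the decomposition is invalid.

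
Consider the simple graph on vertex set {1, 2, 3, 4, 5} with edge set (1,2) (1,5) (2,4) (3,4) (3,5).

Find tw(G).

2

A width-2 tree decomposition is:
Bags: B1 = {2, 3, 4}  B2 = {1, 2, 3}  B3 = {1, 3, 5}
Tree: B1–B2, B2–B3
Every bag has size at most 3, so the width is 3 − 1 = 2 and tw(G) ≤ 2. The edges 3–4–2–1–5–3 form a cycle, so G is not a tree and its treewidth is at least 2. Combining the bounds, tw(G) = 2.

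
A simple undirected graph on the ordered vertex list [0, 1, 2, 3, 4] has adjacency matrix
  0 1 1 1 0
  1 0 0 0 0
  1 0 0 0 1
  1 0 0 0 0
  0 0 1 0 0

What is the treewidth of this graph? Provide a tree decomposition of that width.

Every bag has size at most 2, so the width is 2 − 1 = 1 and tw(G) ≤ 1. Any graph with an edge has treewidth ≥ 1, and G has the edge 2–0. Combining the bounds, tw(G) = 1.

Treewidth 1.
One optimal decomposition is:
Bags: B1 = {0, 2}  B2 = {0, 1}  B3 = {0, 3}  B4 = {2, 4}
Tree: B1–B2, B1–B3, B1–B4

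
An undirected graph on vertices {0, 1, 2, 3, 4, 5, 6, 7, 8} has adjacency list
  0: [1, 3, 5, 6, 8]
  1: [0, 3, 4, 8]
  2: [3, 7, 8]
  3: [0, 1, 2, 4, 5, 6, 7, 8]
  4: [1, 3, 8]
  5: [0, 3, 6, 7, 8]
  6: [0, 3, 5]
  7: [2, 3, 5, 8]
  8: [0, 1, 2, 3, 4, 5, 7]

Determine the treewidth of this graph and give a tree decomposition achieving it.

The largest bag has 4 vertices, giving width 3; this decomposition certifies tw(G) ≤ 3. For the lower bound, the 4 vertices {0, 1, 3, 8} are pairwise adjacent, and any tree decomposition puts a clique entirely inside one bag — forcing width ≥ 3. The upper and lower bounds meet at 3, so that is the treewidth.

Treewidth 3.
One such decomposition:
Bags: B1 = {0, 3, 5, 8}  B2 = {3, 5, 7, 8}  B3 = {2, 3, 7, 8}  B4 = {0, 3, 5, 6}  B5 = {0, 1, 3, 8}  B6 = {1, 3, 4, 8}
Tree: B1–B2, B2–B3, B1–B4, B1–B5, B5–B6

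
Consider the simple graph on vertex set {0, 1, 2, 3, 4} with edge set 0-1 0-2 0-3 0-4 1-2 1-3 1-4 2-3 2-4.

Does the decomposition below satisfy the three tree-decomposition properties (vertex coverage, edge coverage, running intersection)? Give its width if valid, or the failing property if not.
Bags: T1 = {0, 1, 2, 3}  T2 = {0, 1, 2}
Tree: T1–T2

A tree decomposition must satisfy three properties: every vertex lies in some bag; for every edge, both endpoints lie together in some bag; and for every vertex, the bags containing it form a connected subtree. Here vertex 4 appears in no bag, so the decomposition is invalid.

No — vertex 4 appears in no bag.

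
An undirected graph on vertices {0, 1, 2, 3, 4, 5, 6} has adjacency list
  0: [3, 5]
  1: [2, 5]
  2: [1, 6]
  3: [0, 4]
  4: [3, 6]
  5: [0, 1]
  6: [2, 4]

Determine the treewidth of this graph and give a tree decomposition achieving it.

The largest bag has 3 vertices, giving width 2; this decomposition certifies tw(G) ≤ 2. Since 5–1–2–6–4–3–0–5 is a cycle in G, G is not acyclic. Forests are exactly the graphs of treewidth ≤ 1, so tw(G) ≥ 2. Therefore the treewidth is 2.

Treewidth 2.
Bags: B1 = {1, 2, 5}  B2 = {2, 5, 6}  B3 = {4, 5, 6}  B4 = {3, 4, 5}  B5 = {0, 3, 5}
Tree: B1–B2, B2–B3, B3–B4, B4–B5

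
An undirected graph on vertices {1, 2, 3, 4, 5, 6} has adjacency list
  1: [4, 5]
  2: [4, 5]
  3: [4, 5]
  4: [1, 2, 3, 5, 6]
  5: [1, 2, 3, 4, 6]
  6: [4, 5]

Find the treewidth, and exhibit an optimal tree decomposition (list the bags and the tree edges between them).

Treewidth 2.
Bags: B1 = {1, 4, 5}  B2 = {2, 4, 5}  B3 = {4, 5, 6}  B4 = {3, 4, 5}
Tree: B1–B2, B2–B3, B2–B4

Every bag has size at most 3, so the width is 3 − 1 = 2 and tw(G) ≤ 2. Conversely, {1, 4, 5} is a clique of size 3, and the vertices of any clique must share a bag in every tree decomposition; so some bag has ≥ 3 vertices and tw(G) ≥ 2. Combining the bounds, tw(G) = 2.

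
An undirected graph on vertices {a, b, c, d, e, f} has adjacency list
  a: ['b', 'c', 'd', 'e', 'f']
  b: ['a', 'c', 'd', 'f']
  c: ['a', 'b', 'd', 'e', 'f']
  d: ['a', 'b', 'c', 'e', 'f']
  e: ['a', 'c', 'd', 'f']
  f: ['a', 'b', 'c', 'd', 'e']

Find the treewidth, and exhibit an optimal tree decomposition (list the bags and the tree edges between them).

Treewidth 4.
One optimal decomposition is:
Bags: B1 = {a, c, d, e, f}  B2 = {a, b, c, d, f}
Tree: B1–B2

The largest bag has 5 vertices, giving width 4; this decomposition certifies tw(G) ≤ 4. Conversely, {a, c, d, e, f} is a clique of size 5, and the vertices of any clique must share a bag in every tree decomposition; so some bag has ≥ 5 vertices and tw(G) ≥ 4. Hence tw(G) = 4 exactly.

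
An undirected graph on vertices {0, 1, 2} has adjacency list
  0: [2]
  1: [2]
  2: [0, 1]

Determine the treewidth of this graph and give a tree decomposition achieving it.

Each bag holds 2 vertices, so the decomposition has width 1, which upper-bounds the treewidth. Any graph with an edge has treewidth ≥ 1, and G has the edge 0–2. Therefore the treewidth is 1.

Treewidth 1.
One such decomposition:
Bags: B1 = {0, 2}  B2 = {1, 2}
Tree: B1–B2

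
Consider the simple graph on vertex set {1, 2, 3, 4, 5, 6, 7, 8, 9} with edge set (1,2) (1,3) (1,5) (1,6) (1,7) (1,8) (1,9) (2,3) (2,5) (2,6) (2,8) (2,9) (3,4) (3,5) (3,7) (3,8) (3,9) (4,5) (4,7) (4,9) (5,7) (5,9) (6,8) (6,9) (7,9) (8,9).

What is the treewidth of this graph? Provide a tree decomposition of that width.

Treewidth 4.
One optimal decomposition is:
Bags: B1 = {1, 2, 6, 8, 9}  B2 = {1, 2, 3, 8, 9}  B3 = {1, 2, 3, 5, 9}  B4 = {1, 3, 5, 7, 9}  B5 = {3, 4, 5, 7, 9}
Tree: B1–B2, B2–B3, B3–B4, B4–B5

Each bag holds 5 vertices, so the decomposition has width 4, which upper-bounds the treewidth. On the other hand G contains the 5-clique {1, 2, 3, 8, 9}. A clique must lie in a single bag of any decomposition, so no decomposition can have width below 4. Therefore the treewidth is 4.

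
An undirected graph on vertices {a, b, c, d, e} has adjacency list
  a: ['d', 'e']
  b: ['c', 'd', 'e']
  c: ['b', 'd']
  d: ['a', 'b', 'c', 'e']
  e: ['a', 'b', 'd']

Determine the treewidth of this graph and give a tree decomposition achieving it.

Treewidth 2.
Bags: B1 = {b, c, d}  B2 = {b, d, e}  B3 = {a, d, e}
Tree: B1–B2, B2–B3

Each bag holds 3 vertices, so the decomposition has width 2, which upper-bounds the treewidth. On the other hand G contains the 3-clique {a, d, e}. A clique must lie in a single bag of any decomposition, so no decomposition can have width below 2. Hence tw(G) = 2 exactly.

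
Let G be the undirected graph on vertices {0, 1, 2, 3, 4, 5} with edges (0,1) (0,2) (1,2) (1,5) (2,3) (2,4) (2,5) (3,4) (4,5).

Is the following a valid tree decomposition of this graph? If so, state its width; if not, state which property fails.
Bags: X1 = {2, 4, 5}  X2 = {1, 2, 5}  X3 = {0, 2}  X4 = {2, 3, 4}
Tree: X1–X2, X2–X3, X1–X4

A tree decomposition must satisfy three properties: every vertex lies in some bag; for every edge, both endpoints lie together in some bag; and for every vertex, the bags containing it form a connected subtree. Here edge (1,0) lies in no bag, so the decomposition is invalid.

No — edge (1,0) lies in no bag.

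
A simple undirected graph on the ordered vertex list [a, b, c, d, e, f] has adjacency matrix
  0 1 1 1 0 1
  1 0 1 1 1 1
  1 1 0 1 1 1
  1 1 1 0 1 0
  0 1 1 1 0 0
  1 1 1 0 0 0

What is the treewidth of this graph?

A width-3 tree decomposition is:
Bags: B1 = {a, b, c, d}  B2 = {b, c, d, e}  B3 = {a, b, c, f}
Tree: B1–B2, B1–B3
The largest bag has 4 vertices, giving width 3; this decomposition certifies tw(G) ≤ 3. Conversely, {b, c, d, e} is a clique of size 4, and the vertices of any clique must share a bag in every tree decomposition; so some bag has ≥ 4 vertices and tw(G) ≥ 3. Therefore the treewidth is 3.

3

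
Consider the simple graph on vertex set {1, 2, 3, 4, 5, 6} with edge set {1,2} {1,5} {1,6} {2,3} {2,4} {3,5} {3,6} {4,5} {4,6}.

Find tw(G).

3

A width-3 tree decomposition is:
Bags: B1 = {2, 4, 5, 6}  B2 = {1, 2, 5, 6}  B3 = {2, 3, 5, 6}
Tree: B1–B2, B2–B3
Every bag has size at most 4, so the width is 4 − 1 = 3 and tw(G) ≤ 3. For the lower bound: the 4 vertex sets {2,4}, {1,6}, {5}, {3} are disjoint, each induces a connected subgraph, and every pair is joined by at least one edge of G. Contracting each set to a single vertex therefore yields K_{4} as a minor, and since treewidth is minor-monotone, tw(G) ≥ tw(K_{4}) = 3. The upper and lower bounds meet at 3, so that is the treewidth.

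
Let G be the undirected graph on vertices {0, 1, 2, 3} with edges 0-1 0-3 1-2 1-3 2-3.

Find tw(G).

2

A width-2 tree decomposition is:
Bags: B1 = {1, 2, 3}  B2 = {0, 1, 3}
Tree: B1–B2
Every bag has size at most 3, so the width is 3 − 1 = 2 and tw(G) ≤ 2. On the other hand G contains the 3-clique {0, 1, 3}. A clique must lie in a single bag of any decomposition, so no decomposition can have width below 2. Combining the bounds, tw(G) = 2.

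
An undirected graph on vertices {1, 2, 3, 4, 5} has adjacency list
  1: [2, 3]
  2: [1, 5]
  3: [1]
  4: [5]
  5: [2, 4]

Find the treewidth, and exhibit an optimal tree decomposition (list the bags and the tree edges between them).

Treewidth 1.
One optimal decomposition is:
Bags: B1 = {1, 3}  B2 = {1, 2}  B3 = {2, 5}  B4 = {4, 5}
Tree: B1–B2, B2–B3, B3–B4

Each bag holds 2 vertices, so the decomposition has width 1, which upper-bounds the treewidth. G has an edge, so its treewidth is at least 1. Hence tw(G) = 1 exactly.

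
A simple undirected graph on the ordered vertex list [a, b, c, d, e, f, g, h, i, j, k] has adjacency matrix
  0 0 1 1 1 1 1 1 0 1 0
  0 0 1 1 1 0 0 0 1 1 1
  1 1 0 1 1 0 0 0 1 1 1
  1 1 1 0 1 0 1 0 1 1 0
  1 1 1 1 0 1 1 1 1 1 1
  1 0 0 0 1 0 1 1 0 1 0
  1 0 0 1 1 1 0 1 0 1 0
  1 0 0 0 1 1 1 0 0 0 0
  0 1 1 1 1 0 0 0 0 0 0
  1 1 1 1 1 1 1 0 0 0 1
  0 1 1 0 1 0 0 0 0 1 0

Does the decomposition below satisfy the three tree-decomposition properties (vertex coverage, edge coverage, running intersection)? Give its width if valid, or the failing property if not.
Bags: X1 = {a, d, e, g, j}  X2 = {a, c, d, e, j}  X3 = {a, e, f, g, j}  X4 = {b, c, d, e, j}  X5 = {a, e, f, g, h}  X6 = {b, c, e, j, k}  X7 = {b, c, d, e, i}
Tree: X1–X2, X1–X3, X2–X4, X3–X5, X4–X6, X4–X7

Yes; width 4.

Every vertex of G appears in some bag (union = {a, b, c, d, e, f, g, h, i, j, k}); every edge is covered by a bag; and for each vertex v the set of bags containing v is connected in the bag tree. The decomposition is therefore valid. The largest bag has 5 vertices, so the width is 4.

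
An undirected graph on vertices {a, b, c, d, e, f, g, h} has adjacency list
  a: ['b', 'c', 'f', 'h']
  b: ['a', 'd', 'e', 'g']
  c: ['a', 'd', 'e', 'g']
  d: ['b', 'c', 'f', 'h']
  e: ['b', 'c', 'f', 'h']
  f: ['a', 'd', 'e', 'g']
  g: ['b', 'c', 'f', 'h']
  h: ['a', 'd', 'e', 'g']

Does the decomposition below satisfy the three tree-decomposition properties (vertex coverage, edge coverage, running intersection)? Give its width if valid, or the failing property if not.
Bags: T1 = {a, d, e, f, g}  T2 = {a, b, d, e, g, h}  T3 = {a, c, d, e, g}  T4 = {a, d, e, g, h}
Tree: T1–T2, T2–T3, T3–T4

A tree decomposition must satisfy three properties: every vertex lies in some bag; for every edge, both endpoints lie together in some bag; and for every vertex, the bags containing it form a connected subtree. Here bags containing vertex h are not connected in the tree, so the decomposition is invalid.

No — bags containing vertex h are not connected in the tree.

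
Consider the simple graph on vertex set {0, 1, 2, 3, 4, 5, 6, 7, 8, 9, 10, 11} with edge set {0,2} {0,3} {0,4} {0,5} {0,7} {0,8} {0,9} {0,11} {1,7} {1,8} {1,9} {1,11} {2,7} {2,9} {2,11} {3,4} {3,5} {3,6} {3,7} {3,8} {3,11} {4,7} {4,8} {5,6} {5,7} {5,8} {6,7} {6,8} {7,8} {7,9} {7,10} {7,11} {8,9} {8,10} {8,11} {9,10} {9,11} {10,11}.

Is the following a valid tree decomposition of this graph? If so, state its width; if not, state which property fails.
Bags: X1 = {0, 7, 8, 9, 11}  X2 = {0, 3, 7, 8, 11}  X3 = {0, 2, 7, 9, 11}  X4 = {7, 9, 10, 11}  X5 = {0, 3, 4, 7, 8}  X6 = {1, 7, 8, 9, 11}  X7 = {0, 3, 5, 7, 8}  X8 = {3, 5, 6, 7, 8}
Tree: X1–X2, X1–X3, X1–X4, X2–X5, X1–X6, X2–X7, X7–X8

A tree decomposition must satisfy three properties: every vertex lies in some bag; for every edge, both endpoints lie together in some bag; and for every vertex, the bags containing it form a connected subtree. Here edge (8,10) lies in no bag, so the decomposition is invalid.

No — edge (8,10) lies in no bag.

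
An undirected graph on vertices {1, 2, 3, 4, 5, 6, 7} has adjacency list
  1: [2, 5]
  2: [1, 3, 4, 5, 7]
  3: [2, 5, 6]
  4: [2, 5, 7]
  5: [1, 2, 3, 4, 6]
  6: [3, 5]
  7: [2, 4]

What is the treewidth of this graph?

2

A width-2 tree decomposition is:
Bags: B1 = {2, 4, 5}  B2 = {1, 2, 5}  B3 = {2, 3, 5}  B4 = {3, 5, 6}  B5 = {2, 4, 7}
Tree: B1–B2, B2–B3, B3–B4, B1–B5
The largest bag has 3 vertices, giving width 2; this decomposition certifies tw(G) ≤ 2. On the other hand G contains the 3-clique {1, 2, 5}. A clique must lie in a single bag of any decomposition, so no decomposition can have width below 2. The upper and lower bounds meet at 2, so that is the treewidth.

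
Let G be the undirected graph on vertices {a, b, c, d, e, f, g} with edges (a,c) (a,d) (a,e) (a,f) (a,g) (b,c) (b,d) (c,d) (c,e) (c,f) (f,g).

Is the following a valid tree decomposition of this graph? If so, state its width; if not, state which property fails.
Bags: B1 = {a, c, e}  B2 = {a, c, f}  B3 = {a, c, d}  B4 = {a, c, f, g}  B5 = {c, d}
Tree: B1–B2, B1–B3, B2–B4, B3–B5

No — vertex b appears in no bag.

A tree decomposition must satisfy three properties: every vertex lies in some bag; for every edge, both endpoints lie together in some bag; and for every vertex, the bags containing it form a connected subtree. Here vertex b appears in no bag, so the decomposition is invalid.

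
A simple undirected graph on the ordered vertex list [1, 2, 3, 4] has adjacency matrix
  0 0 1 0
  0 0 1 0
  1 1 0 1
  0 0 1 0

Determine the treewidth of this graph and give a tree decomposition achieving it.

Treewidth 1.
Bags: B1 = {3, 4}  B2 = {2, 3}  B3 = {1, 3}
Tree: B1–B2, B1–B3

Each bag holds 2 vertices, so the decomposition has width 1, which upper-bounds the treewidth. G has an edge, so its treewidth is at least 1. Combining the bounds, tw(G) = 1.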